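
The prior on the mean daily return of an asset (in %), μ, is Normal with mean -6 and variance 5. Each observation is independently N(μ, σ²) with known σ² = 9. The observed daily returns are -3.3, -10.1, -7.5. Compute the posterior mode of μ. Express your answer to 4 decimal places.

n = 3; x̄ = ((-3.3) + (-10.1) + (-7.5))/3 = -20.9/3 = -209/30 ≈ -6.9667.
For a Normal prior and Normal likelihood with known variance, the posterior is Normal; its mode equals its mean, the precision-weighted average.
Prior precision 1/σ₀² = 1/5 = 0.2; data precision n/σ² = 3/9 = 1/3.
μ̂ = (0.2·(-6) + (1/3)·(-209/30)) / (0.2 + 1/3) = (-317/90)/(8/15) = -317/48 ≈ -6.6042.

μ̂_MAP = -6.6042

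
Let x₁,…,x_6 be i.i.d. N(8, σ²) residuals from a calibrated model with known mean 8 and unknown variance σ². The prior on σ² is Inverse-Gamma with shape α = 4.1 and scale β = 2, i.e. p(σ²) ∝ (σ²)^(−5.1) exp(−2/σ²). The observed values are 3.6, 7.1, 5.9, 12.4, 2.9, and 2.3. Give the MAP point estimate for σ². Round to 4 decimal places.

σ̂²_MAP = 6.5704

Sum of squared deviations about the known mean: SS = (3.6−8)² + (7.1−8)² + (5.9−8)² + (12.4−8)² + (2.9−8)² + (2.3−8)² = 102.44.
The Normal likelihood contributes (σ²)^(−n/2) exp(−SS/(2σ²)), so the posterior is Inverse-Gamma(α + n/2, β + SS/2) = Inverse-Gamma(7.1, 53.22).
The mode of Inverse-Gamma(a, b) is b/(a+1) = 53.22/8.1 ≈ 6.5704.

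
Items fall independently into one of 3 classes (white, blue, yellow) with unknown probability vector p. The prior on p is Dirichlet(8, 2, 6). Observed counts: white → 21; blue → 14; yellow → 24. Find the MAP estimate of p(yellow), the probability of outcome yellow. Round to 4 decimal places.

The posterior is Dirichlet(αᵢ + nᵢ) = Dirichlet(29, 16, 30).
For a Dirichlet(a₁,…,a_K) with all aᵢ > 1, the mode has j-th component (aⱼ − 1)/(Σaᵢ − K).
Here Σaᵢ = 75 and K = 3, so p(yellow) = (30 − 1)/(75 − 3) = 29/72 ≈ 0.4028.

MAP estimate of p(yellow) = 0.4028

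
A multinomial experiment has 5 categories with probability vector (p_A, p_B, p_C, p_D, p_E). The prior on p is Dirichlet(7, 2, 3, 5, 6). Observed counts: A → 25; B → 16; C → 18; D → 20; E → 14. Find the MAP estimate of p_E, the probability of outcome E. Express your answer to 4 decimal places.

MAP estimate of p_E = 0.1712

The posterior is Dirichlet(αᵢ + nᵢ) = Dirichlet(32, 18, 21, 25, 20).
For a Dirichlet(a₁,…,a_K) with all aᵢ > 1, the mode has j-th component (aⱼ − 1)/(Σaᵢ − K).
Here Σaᵢ = 116 and K = 5, so p_E = (20 − 1)/(116 − 5) = 19/111 ≈ 0.1712.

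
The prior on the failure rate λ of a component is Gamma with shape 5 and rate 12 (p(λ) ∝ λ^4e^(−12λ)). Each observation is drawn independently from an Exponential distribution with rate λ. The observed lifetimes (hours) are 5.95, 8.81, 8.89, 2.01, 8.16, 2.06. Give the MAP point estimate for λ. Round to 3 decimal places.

The Exponential(rate=λ) likelihood is ∝ λ^n e^(−λΣtᵢ). Here n = 6 and Σtᵢ = 5.95 + 8.81 + 8.89 + 2.01 + 8.16 + 2.06 = 35.88.
Posterior ∝ λ^4e^(−12λ) · λ^6e^(−35.88λ) = λ^10e^(−47.88λ), i.e. Gamma(11, 47.88).
Mode = (a−1)/b = 10/47.88 ≈ 0.209.

λ̂_MAP = 0.209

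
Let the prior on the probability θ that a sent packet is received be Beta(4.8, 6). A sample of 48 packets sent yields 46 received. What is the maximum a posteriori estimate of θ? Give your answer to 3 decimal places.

θ̂_MAP = 0.877

Prior: Beta(4.8, 6).
Data: 46 successes in 48 trials. The binomial likelihood contributes θ^46(1−θ)^2, so the posterior is Beta(4.8+46, 6+2) = Beta(50.8, 8).
For Beta(a, b) with a, b > 1 the mode is (a−1)/(a+b−2) = 49.8/56.8 ≈ 0.877.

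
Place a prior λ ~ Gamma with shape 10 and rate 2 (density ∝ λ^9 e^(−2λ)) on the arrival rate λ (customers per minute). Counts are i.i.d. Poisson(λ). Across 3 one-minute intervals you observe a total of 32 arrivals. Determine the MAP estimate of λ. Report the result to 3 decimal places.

λ̂_MAP = 8.200

Σxᵢ = 32, n = 3.
Posterior ∝ λ^9e^(−2λ) · λ^32e^(−3λ) = λ^41e^(−5λ), i.e. Gamma(shape=42, rate=5).
The mode of a Gamma(a, b) with a ≥ 1 (shape–rate) is (a−1)/b = 41/5 ≈ 8.200.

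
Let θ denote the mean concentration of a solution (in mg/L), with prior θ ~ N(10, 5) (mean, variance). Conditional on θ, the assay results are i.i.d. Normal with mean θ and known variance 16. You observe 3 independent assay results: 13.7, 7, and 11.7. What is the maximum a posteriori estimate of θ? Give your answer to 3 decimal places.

n = 3; x̄ = (13.7 + 7 + 11.7)/3 = 32.4/3 = 10.8.
For a Normal prior and Normal likelihood with known variance, the posterior is Normal; its mode equals its mean, the precision-weighted average.
Prior precision 1/σ₀² = 1/5 = 0.2; data precision n/σ² = 3/16 = 0.1875.
θ̂ = (0.2·10 + 0.1875·10.8) / (0.2 + 0.1875) = 4.025/0.3875 = 322/31 ≈ 10.387.

θ̂_MAP = 10.387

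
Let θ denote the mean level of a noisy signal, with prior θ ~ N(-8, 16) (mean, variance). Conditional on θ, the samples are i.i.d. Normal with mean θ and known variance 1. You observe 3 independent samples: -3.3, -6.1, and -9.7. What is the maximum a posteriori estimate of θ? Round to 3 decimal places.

θ̂_MAP = -6.400

n = 3; x̄ = ((-3.3) + (-6.1) + (-9.7))/3 = -19.1/3 = -191/30 ≈ -6.3667.
For a Normal prior and Normal likelihood with known variance, the posterior is Normal; its mode equals its mean, the precision-weighted average.
Prior precision 1/σ₀² = 1/16 = 0.0625; data precision n/σ² = 3/1 = 3.
θ̂ = (0.0625·(-8) + 3·(-191/30)) / (0.0625 + 3) = (-19.6)/3.0625 = -6.400.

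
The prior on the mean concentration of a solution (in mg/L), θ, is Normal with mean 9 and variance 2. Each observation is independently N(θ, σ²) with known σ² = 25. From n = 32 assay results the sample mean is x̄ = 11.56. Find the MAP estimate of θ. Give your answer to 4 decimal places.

θ̂_MAP = 10.8409

n = 32, x̄ = 11.56.
For a Normal prior and Normal likelihood with known variance, the posterior is Normal; its mode equals its mean, the precision-weighted average.
Prior precision 1/σ₀² = 1/2 = 0.5; data precision n/σ² = 32/25 = 1.28.
θ̂ = (0.5·9 + 1.28·11.56) / (0.5 + 1.28) = 19.2968/1.78 = 24121/2225 ≈ 10.8409.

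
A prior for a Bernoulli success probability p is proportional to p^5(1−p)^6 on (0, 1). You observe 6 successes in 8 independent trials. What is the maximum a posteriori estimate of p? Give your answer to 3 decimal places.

The prior density ∝ p^5(1−p)^6 is the kernel of Beta(6, 7).
Data: 6 successes in 8 trials. The binomial likelihood contributes p^6(1−p)^2, so the posterior is Beta(6+6, 7+2) = Beta(12, 9).
For Beta(a, b) with a, b > 1 the mode is (a−1)/(a+b−2) = 11/19 ≈ 0.579.

p̂_MAP = 0.579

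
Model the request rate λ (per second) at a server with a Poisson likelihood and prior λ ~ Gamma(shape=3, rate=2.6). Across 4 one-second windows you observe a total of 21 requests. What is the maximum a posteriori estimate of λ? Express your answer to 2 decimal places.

λ̂_MAP = 3.48

Σxᵢ = 21, n = 4.
Posterior ∝ λ^2e^(−2.6λ) · λ^21e^(−4λ) = λ^23e^(−6.6λ), i.e. Gamma(shape=24, rate=6.6).
The mode of a Gamma(a, b) with a ≥ 1 (shape–rate) is (a−1)/b = 23/6.6 ≈ 3.48.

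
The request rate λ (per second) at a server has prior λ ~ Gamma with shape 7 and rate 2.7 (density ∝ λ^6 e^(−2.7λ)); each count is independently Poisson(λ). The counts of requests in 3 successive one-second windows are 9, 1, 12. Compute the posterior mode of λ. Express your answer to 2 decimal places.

λ̂_MAP = 4.91

Σxᵢ = 9+1+12 = 22, with n = 3.
Posterior ∝ λ^6e^(−2.7λ) · λ^22e^(−3λ) = λ^28e^(−5.7λ), i.e. Gamma(shape=29, rate=5.7).
The mode of a Gamma(a, b) with a ≥ 1 (shape–rate) is (a−1)/b = 28/5.7 ≈ 4.91.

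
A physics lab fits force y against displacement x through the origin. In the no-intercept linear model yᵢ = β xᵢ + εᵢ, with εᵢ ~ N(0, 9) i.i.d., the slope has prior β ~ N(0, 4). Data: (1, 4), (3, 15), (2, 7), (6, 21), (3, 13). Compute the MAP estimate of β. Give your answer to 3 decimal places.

β̂_MAP = 3.722

log p(β | y) = −Σ(yᵢ − βxᵢ)²/(2·9) − β²/(2·4) + const.
Setting the derivative to zero: Σxᵢ(yᵢ − βxᵢ)/9 − β/4 = 0, so β = Σxᵢyᵢ / (Σxᵢ² + σ²/τ²).
Σxᵢyᵢ = 1·4 + 3·15 + 2·7 + 6·21 + 3·13 = 228; Σxᵢ² = 59; σ²/τ² = 2.25.
β̂_MAP = 228 / (59 + 2.25) = 228/61.25 ≈ 3.722.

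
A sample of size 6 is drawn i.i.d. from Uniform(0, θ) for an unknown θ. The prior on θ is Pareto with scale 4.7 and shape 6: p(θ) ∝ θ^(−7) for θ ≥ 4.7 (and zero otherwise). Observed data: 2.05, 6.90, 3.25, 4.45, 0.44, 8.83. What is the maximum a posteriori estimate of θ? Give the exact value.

The Uniform(0, θ) likelihood is θ^(−n) for θ ≥ max(xᵢ), zero otherwise. Here max(xᵢ) = 8.83.
Posterior ∝ θ^(−7) · θ^(−6) = θ^(−13) on θ ≥ max(4.7, 8.83) = 8.83.
This density is strictly decreasing in θ, so the posterior mode lies at the lower boundary of the support.

θ̂_MAP = 8.83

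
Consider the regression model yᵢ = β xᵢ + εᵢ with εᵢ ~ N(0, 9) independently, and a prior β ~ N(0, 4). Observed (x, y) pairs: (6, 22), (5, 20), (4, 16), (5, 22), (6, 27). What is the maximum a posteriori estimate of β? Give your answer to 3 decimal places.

β̂_MAP = 4.050

log p(β | y) = −Σ(yᵢ − βxᵢ)²/(2·9) − β²/(2·4) + const.
Setting the derivative to zero: Σxᵢ(yᵢ − βxᵢ)/9 − β/4 = 0, so β = Σxᵢyᵢ / (Σxᵢ² + σ²/τ²).
Σxᵢyᵢ = 6·22 + 5·20 + 4·16 + 5·22 + 6·27 = 568; Σxᵢ² = 138; σ²/τ² = 2.25.
β̂_MAP = 568 / (138 + 2.25) = 568/140.25 ≈ 4.050.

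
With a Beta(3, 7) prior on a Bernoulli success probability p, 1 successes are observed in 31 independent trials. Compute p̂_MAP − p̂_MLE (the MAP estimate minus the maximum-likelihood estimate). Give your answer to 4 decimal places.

Posterior is Beta(4, 37); MAP = (4−1)/(41−2) = 3/39 ≈ 0.07692.
MLE ignores the prior: p̂_MLE = k/n = 1/31 ≈ 0.03226.
Difference = 3/39 − 1/31 = 18/403 ≈ 0.0447.

MAP − MLE = 0.0447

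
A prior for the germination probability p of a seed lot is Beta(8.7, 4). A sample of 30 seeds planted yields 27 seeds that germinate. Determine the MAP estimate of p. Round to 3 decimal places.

Prior: Beta(8.7, 4).
Data: 27 successes in 30 trials. The binomial likelihood contributes p^27(1−p)^3, so the posterior is Beta(8.7+27, 4+3) = Beta(35.7, 7).
For Beta(a, b) with a, b > 1 the mode is (a−1)/(a+b−2) = 34.7/40.7 ≈ 0.853.

p̂_MAP = 0.853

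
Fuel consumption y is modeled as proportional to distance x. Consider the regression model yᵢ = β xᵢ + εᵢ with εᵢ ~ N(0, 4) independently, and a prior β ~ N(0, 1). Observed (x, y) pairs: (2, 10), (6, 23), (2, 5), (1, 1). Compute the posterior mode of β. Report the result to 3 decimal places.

β̂_MAP = 3.449

log p(β | y) = −Σ(yᵢ − βxᵢ)²/(2·4) − β²/(2·1) + const.
Setting the derivative to zero: Σxᵢ(yᵢ − βxᵢ)/4 − β/1 = 0, so β = Σxᵢyᵢ / (Σxᵢ² + σ²/τ²).
Σxᵢyᵢ = 2·10 + 6·23 + 2·5 + 1·1 = 169; Σxᵢ² = 45; σ²/τ² = 4.
β̂_MAP = 169 / (45 + 4) = 169/49 ≈ 3.449.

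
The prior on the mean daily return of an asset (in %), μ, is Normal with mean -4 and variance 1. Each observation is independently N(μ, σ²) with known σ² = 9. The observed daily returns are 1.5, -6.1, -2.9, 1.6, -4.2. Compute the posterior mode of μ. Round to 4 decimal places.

μ̂_MAP = -3.2929

n = 5; x̄ = (1.5 + (-6.1) + (-2.9) + 1.6 + (-4.2))/5 = -10.1/5 = -2.02.
For a Normal prior and Normal likelihood with known variance, the posterior is Normal; its mode equals its mean, the precision-weighted average.
Prior precision 1/σ₀² = 1/1 = 1; data precision n/σ² = 5/9.
μ̂ = (1·(-4) + (5/9)·(-2.02)) / (1 + 5/9) = (-461/90)/(14/9) = -461/140 ≈ -3.2929.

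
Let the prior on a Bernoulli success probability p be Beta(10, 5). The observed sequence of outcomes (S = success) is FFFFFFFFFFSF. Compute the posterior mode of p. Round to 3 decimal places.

p̂_MAP = 0.400

Prior: Beta(10, 5).
Data: 1 success in 12 trials (from the sequence). The binomial likelihood contributes p(1−p)^11, so the posterior is Beta(10+1, 5+11) = Beta(11, 16).
For Beta(a, b) with a, b > 1 the mode is (a−1)/(a+b−2) = 10/25 ≈ 0.400.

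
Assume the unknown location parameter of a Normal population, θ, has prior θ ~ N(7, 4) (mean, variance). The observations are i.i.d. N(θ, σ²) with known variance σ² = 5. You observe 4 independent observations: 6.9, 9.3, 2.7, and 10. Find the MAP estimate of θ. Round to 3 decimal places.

n = 4; x̄ = (6.9 + 9.3 + 2.7 + 10)/4 = 28.9/4 = 7.225.
For a Normal prior and Normal likelihood with known variance, the posterior is Normal; its mode equals its mean, the precision-weighted average.
Prior precision 1/σ₀² = 1/4 = 0.25; data precision n/σ² = 4/5 = 0.8.
θ̂ = (0.25·7 + 0.8·7.225) / (0.25 + 0.8) = 7.53/1.05 = 251/35 ≈ 7.171.

θ̂_MAP = 7.171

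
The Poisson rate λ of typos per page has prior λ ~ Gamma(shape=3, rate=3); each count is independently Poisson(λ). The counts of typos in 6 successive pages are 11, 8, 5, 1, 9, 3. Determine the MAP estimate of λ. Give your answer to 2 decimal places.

Σxᵢ = 11+8+5+1+9+3 = 37, with n = 6.
Posterior ∝ λ^2e^(−3λ) · λ^37e^(−6λ) = λ^39e^(−9λ), i.e. Gamma(shape=40, rate=9).
The mode of a Gamma(a, b) with a ≥ 1 (shape–rate) is (a−1)/b = 39/9 ≈ 4.33.

λ̂_MAP = 4.33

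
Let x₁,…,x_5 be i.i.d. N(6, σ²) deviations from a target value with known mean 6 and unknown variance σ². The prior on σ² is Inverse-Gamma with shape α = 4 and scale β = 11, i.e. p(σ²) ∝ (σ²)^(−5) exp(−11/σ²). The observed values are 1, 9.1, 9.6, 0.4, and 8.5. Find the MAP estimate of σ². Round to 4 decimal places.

Sum of squared deviations about the known mean: SS = (1−6)² + (9.1−6)² + (9.6−6)² + (0.4−6)² + (8.5−6)² = 85.18.
The Normal likelihood contributes (σ²)^(−n/2) exp(−SS/(2σ²)), so the posterior is Inverse-Gamma(α + n/2, β + SS/2) = Inverse-Gamma(6.5, 53.59).
The mode of Inverse-Gamma(a, b) is b/(a+1) = 53.59/7.5 ≈ 7.1453.

σ̂²_MAP = 7.1453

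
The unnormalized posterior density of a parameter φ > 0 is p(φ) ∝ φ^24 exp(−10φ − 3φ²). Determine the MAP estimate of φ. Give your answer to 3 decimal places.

φ̂_MAP = 1.333

ℓ'(φ) = 24/φ − 10 − 6φ. Setting this to zero and multiplying by φ: 6φ² + 10φ − 24 = 0.
φ = (−10 + √(10² + 4·6·24)) / (2·6) = (−10 + √676) / 12 = (−10 + 26)/12 = 4/3.
ℓ''(φ) = −24/φ² − 6 < 0, confirming a maximum.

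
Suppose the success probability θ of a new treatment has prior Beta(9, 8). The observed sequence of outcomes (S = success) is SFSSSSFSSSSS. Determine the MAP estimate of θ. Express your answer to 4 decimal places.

θ̂_MAP = 0.6667

Prior: Beta(9, 8).
Data: 10 successes in 12 trials (from the sequence). The binomial likelihood contributes θ^10(1−θ)^2, so the posterior is Beta(9+10, 8+2) = Beta(19, 10).
For Beta(a, b) with a, b > 1 the mode is (a−1)/(a+b−2) = 18/27 ≈ 0.6667.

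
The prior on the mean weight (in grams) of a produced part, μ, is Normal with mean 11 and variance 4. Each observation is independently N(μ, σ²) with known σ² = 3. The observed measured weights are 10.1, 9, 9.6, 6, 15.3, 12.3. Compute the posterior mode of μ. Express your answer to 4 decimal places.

n = 6; x̄ = (10.1 + 9 + 9.6 + 6 + 15.3 + 12.3)/6 = 62.3/6 = 623/60 ≈ 10.3833.
For a Normal prior and Normal likelihood with known variance, the posterior is Normal; its mode equals its mean, the precision-weighted average.
Prior precision 1/σ₀² = 1/4 = 0.25; data precision n/σ² = 6/3 = 2.
μ̂ = (0.25·11 + 2·(623/60)) / (0.25 + 2) = (1411/60)/2.25 = 1411/135 ≈ 10.4519.

μ̂_MAP = 10.4519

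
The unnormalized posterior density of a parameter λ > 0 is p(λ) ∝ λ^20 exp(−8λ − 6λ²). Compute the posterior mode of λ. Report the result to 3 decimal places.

λ̂_MAP = 1.000

ℓ'(λ) = 20/λ − 8 − 12λ. Setting this to zero and multiplying by λ: 12λ² + 8λ − 20 = 0.
λ = (−8 + √(8² + 4·12·20)) / (2·12) = (−8 + √1024) / 24 = (−8 + 32)/24 = 1.
ℓ''(λ) = −20/λ² − 12 < 0, confirming a maximum.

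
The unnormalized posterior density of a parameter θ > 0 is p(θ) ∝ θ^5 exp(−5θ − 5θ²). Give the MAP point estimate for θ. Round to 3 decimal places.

θ̂_MAP = 0.500

ℓ'(θ) = 5/θ − 5 − 10θ. Setting this to zero and multiplying by θ: 10θ² + 5θ − 5 = 0.
θ = (−5 + √(5² + 4·10·5)) / (2·10) = (−5 + √225) / 20 = (−5 + 15)/20 = 1/2.
ℓ''(θ) = −5/θ² − 10 < 0, confirming a maximum.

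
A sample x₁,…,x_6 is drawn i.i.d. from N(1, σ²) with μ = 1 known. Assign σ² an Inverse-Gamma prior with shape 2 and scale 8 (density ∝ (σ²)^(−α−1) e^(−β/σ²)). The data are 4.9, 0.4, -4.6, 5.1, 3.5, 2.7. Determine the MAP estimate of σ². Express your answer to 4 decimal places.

σ̂²_MAP = 7.4067

Sum of squared deviations about the known mean: SS = (4.9−1)² + (0.4−1)² + (-4.6−1)² + (5.1−1)² + (3.5−1)² + (2.7−1)² = 72.88.
The Normal likelihood contributes (σ²)^(−n/2) exp(−SS/(2σ²)), so the posterior is Inverse-Gamma(α + n/2, β + SS/2) = Inverse-Gamma(5, 44.44).
The mode of Inverse-Gamma(a, b) is b/(a+1) = 44.44/6 ≈ 7.4067.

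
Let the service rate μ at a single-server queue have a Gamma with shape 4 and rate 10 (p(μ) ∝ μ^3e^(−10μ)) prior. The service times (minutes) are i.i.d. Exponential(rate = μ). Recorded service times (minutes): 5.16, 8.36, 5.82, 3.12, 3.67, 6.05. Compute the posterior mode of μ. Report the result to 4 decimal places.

The Exponential(rate=μ) likelihood is ∝ μ^n e^(−μΣtᵢ). Here n = 6 and Σtᵢ = 5.16 + 8.36 + 5.82 + 3.12 + 3.67 + 6.05 = 32.18.
Posterior ∝ μ^3e^(−10μ) · μ^6e^(−32.18μ) = μ^9e^(−42.18μ), i.e. Gamma(10, 42.18).
Mode = (a−1)/b = 9/42.18 ≈ 0.2134.

μ̂_MAP = 0.2134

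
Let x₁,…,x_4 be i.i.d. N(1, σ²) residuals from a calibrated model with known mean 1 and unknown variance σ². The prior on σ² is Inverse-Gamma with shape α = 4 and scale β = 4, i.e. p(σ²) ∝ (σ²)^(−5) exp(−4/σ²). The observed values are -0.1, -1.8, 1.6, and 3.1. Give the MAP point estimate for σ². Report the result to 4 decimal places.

Sum of squared deviations about the known mean: SS = (-0.1−1)² + (-1.8−1)² + (1.6−1)² + (3.1−1)² = 13.82.
The Normal likelihood contributes (σ²)^(−n/2) exp(−SS/(2σ²)), so the posterior is Inverse-Gamma(α + n/2, β + SS/2) = Inverse-Gamma(6, 10.91).
The mode of Inverse-Gamma(a, b) is b/(a+1) = 10.91/7 ≈ 1.5586.

σ̂²_MAP = 1.5586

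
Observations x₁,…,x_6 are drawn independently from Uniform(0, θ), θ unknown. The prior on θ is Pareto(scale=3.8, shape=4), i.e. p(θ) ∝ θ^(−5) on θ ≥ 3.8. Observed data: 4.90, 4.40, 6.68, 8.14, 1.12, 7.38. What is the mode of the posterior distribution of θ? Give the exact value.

θ̂_MAP = 8.14

The Uniform(0, θ) likelihood is θ^(−n) for θ ≥ max(xᵢ), zero otherwise. Here max(xᵢ) = 8.14.
Posterior ∝ θ^(−5) · θ^(−6) = θ^(−11) on θ ≥ max(3.8, 8.14) = 8.14.
This density is strictly decreasing in θ, so the posterior mode lies at the lower boundary of the support.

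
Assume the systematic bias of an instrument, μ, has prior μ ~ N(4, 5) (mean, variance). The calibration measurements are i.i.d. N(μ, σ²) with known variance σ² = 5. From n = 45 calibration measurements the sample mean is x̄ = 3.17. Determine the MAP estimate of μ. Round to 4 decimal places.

n = 45, x̄ = 3.17.
For a Normal prior and Normal likelihood with known variance, the posterior is Normal; its mode equals its mean, the precision-weighted average.
Prior precision 1/σ₀² = 1/5 = 0.2; data precision n/σ² = 45/5 = 9.
μ̂ = (0.2·4 + 9·3.17) / (0.2 + 9) = 29.33/9.2 = 2933/920 ≈ 3.1880.

μ̂_MAP = 3.1880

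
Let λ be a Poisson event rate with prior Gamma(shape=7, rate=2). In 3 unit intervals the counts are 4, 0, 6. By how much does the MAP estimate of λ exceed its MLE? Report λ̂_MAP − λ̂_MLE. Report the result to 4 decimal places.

MAP − MLE = -0.1333

Σxᵢ = 10. Posterior is Gamma(17, 5); MAP = (17−1)/5 = 16/5 ≈ 3.20000.
MLE = x̄ = 10/3 ≈ 3.33333.
Difference = 16/5 − 10/3 = -2/15 ≈ -0.1333.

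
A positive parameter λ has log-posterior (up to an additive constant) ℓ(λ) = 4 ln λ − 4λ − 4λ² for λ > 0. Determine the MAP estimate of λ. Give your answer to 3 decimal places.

λ̂_MAP = 0.500

ℓ'(λ) = 4/λ − 4 − 8λ. Setting this to zero and multiplying by λ: 8λ² + 4λ − 4 = 0.
λ = (−4 + √(4² + 4·8·4)) / (2·8) = (−4 + √144) / 16 = (−4 + 12)/16 = 1/2.
ℓ''(λ) = −4/λ² − 8 < 0, confirming a maximum.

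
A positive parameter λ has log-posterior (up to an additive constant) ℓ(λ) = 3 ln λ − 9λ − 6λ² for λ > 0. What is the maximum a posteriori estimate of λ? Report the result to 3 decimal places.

ℓ'(λ) = 3/λ − 9 − 12λ. Setting this to zero and multiplying by λ: 12λ² + 9λ − 3 = 0.
λ = (−9 + √(9² + 4·12·3)) / (2·12) = (−9 + √225) / 24 = (−9 + 15)/24 = 1/4.
ℓ''(λ) = −3/λ² − 12 < 0, confirming a maximum.

λ̂_MAP = 0.250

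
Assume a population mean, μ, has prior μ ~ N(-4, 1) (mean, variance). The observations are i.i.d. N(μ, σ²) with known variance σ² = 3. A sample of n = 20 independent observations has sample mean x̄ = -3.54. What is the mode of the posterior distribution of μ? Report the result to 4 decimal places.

μ̂_MAP = -3.6000

n = 20, x̄ = -3.54.
For a Normal prior and Normal likelihood with known variance, the posterior is Normal; its mode equals its mean, the precision-weighted average.
Prior precision 1/σ₀² = 1/1 = 1; data precision n/σ² = 20/3.
μ̂ = (1·(-4) + (20/3)·(-3.54)) / (1 + 20/3) = (-27.6)/(23/3) = -3.6000.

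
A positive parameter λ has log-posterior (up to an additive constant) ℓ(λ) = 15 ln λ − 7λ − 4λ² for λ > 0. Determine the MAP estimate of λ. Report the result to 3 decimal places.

ℓ'(λ) = 15/λ − 7 − 8λ. Setting this to zero and multiplying by λ: 8λ² + 7λ − 15 = 0.
λ = (−7 + √(7² + 4·8·15)) / (2·8) = (−7 + √529) / 16 = (−7 + 23)/16 = 1.
ℓ''(λ) = −15/λ² − 8 < 0, confirming a maximum.

λ̂_MAP = 1.000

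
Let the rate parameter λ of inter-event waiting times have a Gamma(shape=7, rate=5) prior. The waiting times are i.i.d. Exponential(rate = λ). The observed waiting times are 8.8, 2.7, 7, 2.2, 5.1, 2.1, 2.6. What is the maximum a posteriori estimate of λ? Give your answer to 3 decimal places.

λ̂_MAP = 0.366

The Exponential(rate=λ) likelihood is ∝ λ^n e^(−λΣtᵢ). Here n = 7 and Σtᵢ = 8.8 + 2.7 + 7 + 2.2 + 5.1 + 2.1 + 2.6 = 30.5.
Posterior ∝ λ^6e^(−5λ) · λ^7e^(−30.5λ) = λ^13e^(−35.5λ), i.e. Gamma(14, 35.5).
Mode = (a−1)/b = 13/35.5 ≈ 0.366.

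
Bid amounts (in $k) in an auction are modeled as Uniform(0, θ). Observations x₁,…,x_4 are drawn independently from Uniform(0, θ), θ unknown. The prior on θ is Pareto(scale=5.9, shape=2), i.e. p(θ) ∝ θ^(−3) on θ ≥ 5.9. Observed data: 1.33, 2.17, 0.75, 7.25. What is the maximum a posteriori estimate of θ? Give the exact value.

The Uniform(0, θ) likelihood is θ^(−n) for θ ≥ max(xᵢ), zero otherwise. Here max(xᵢ) = 7.25.
Posterior ∝ θ^(−3) · θ^(−4) = θ^(−7) on θ ≥ max(5.9, 7.25) = 7.25.
This density is strictly decreasing in θ, so the posterior mode lies at the lower boundary of the support.

θ̂_MAP = 7.25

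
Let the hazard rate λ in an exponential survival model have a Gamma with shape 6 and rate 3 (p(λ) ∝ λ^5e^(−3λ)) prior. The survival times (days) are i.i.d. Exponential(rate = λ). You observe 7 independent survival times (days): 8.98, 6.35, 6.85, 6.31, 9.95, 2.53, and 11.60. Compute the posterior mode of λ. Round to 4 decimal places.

The Exponential(rate=λ) likelihood is ∝ λ^n e^(−λΣtᵢ). Here n = 7 and Σtᵢ = 8.98 + 6.35 + 6.85 + 6.31 + 9.95 + 2.53 + 11.60 = 52.57.
Posterior ∝ λ^5e^(−3λ) · λ^7e^(−52.57λ) = λ^12e^(−55.57λ), i.e. Gamma(13, 55.57).
Mode = (a−1)/b = 12/55.57 ≈ 0.2159.

λ̂_MAP = 0.2159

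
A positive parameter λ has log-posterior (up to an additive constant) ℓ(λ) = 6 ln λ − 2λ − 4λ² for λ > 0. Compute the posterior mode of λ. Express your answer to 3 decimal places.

λ̂_MAP = 0.750

ℓ'(λ) = 6/λ − 2 − 8λ. Setting this to zero and multiplying by λ: 8λ² + 2λ − 6 = 0.
λ = (−2 + √(2² + 4·8·6)) / (2·8) = (−2 + √196) / 16 = (−2 + 14)/16 = 3/4.
ℓ''(λ) = −6/λ² − 8 < 0, confirming a maximum.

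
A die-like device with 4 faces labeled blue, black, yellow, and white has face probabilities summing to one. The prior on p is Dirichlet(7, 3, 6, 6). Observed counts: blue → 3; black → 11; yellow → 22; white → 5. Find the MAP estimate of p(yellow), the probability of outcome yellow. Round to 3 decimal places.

The posterior is Dirichlet(αᵢ + nᵢ) = Dirichlet(10, 14, 28, 11).
For a Dirichlet(a₁,…,a_K) with all aᵢ > 1, the mode has j-th component (aⱼ − 1)/(Σaᵢ − K).
Here Σaᵢ = 63 and K = 4, so p(yellow) = (28 − 1)/(63 − 4) = 27/59 ≈ 0.458.

MAP estimate of p(yellow) = 0.458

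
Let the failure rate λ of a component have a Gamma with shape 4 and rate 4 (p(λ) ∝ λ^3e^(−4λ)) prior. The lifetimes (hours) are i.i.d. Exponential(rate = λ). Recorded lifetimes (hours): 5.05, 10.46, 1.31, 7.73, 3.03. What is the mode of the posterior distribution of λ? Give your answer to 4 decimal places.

λ̂_MAP = 0.2533

The Exponential(rate=λ) likelihood is ∝ λ^n e^(−λΣtᵢ). Here n = 5 and Σtᵢ = 5.05 + 10.46 + 1.31 + 7.73 + 3.03 = 27.58.
Posterior ∝ λ^3e^(−4λ) · λ^5e^(−27.58λ) = λ^8e^(−31.58λ), i.e. Gamma(9, 31.58).
Mode = (a−1)/b = 8/31.58 ≈ 0.2533.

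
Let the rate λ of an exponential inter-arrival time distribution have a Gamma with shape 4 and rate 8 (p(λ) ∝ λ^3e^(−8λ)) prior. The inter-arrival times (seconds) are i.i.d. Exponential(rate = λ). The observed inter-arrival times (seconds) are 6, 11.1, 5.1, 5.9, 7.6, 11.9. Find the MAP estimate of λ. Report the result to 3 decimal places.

λ̂_MAP = 0.162

The Exponential(rate=λ) likelihood is ∝ λ^n e^(−λΣtᵢ). Here n = 6 and Σtᵢ = 6 + 11.1 + 5.1 + 5.9 + 7.6 + 11.9 = 47.6.
Posterior ∝ λ^3e^(−8λ) · λ^6e^(−47.6λ) = λ^9e^(−55.6λ), i.e. Gamma(10, 55.6).
Mode = (a−1)/b = 9/55.6 ≈ 0.162.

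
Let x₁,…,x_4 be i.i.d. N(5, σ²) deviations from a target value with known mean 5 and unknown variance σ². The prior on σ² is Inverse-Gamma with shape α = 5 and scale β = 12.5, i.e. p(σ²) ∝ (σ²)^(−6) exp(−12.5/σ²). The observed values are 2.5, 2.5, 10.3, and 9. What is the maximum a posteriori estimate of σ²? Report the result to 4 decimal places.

σ̂²_MAP = 5.0994

Sum of squared deviations about the known mean: SS = (2.5−5)² + (2.5−5)² + (10.3−5)² + (9−5)² = 56.59.
The Normal likelihood contributes (σ²)^(−n/2) exp(−SS/(2σ²)), so the posterior is Inverse-Gamma(α + n/2, β + SS/2) = Inverse-Gamma(7, 40.795).
The mode of Inverse-Gamma(a, b) is b/(a+1) = 40.795/8 ≈ 5.0994.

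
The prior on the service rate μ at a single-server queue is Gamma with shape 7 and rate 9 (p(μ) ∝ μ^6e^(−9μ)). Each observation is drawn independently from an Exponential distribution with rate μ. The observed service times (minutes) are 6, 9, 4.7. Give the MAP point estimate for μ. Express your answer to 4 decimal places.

The Exponential(rate=μ) likelihood is ∝ μ^n e^(−μΣtᵢ). Here n = 3 and Σtᵢ = 6 + 9 + 4.7 = 19.7.
Posterior ∝ μ^6e^(−9μ) · μ^3e^(−19.7μ) = μ^9e^(−28.7μ), i.e. Gamma(10, 28.7).
Mode = (a−1)/b = 9/28.7 ≈ 0.3136.

μ̂_MAP = 0.3136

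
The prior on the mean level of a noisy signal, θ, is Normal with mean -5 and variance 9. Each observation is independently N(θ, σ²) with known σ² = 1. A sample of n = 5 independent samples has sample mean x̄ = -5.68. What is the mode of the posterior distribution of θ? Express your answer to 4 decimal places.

θ̂_MAP = -5.6652

n = 5, x̄ = -5.68.
For a Normal prior and Normal likelihood with known variance, the posterior is Normal; its mode equals its mean, the precision-weighted average.
Prior precision 1/σ₀² = 1/9; data precision n/σ² = 5/1 = 5.
θ̂ = ((1/9)·(-5) + 5·(-5.68)) / (1/9 + 5) = (-1303/45)/(46/9) = -1303/230 ≈ -5.6652.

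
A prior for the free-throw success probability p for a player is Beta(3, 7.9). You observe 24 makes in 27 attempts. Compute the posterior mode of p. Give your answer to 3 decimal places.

p̂_MAP = 0.724

Prior: Beta(3, 7.9).
Data: 24 successes in 27 trials. The binomial likelihood contributes p^24(1−p)^3, so the posterior is Beta(3+24, 7.9+3) = Beta(27, 10.9).
For Beta(a, b) with a, b > 1 the mode is (a−1)/(a+b−2) = 26/35.9 ≈ 0.724.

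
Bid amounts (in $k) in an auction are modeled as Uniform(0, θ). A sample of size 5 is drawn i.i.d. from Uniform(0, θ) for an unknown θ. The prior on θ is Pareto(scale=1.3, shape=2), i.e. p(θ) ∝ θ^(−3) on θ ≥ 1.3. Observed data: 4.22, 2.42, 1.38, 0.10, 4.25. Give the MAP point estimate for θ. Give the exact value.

θ̂_MAP = 4.25

The Uniform(0, θ) likelihood is θ^(−n) for θ ≥ max(xᵢ), zero otherwise. Here max(xᵢ) = 4.25.
Posterior ∝ θ^(−3) · θ^(−5) = θ^(−8) on θ ≥ max(1.3, 4.25) = 4.25.
This density is strictly decreasing in θ, so the posterior mode lies at the lower boundary of the support.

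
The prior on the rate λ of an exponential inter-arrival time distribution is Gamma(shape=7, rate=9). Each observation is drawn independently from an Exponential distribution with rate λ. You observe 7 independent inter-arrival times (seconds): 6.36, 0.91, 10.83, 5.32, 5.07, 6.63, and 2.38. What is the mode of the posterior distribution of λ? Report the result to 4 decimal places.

λ̂_MAP = 0.2796

The Exponential(rate=λ) likelihood is ∝ λ^n e^(−λΣtᵢ). Here n = 7 and Σtᵢ = 6.36 + 0.91 + 10.83 + 5.32 + 5.07 + 6.63 + 2.38 = 37.50.
Posterior ∝ λ^6e^(−9λ) · λ^7e^(−37.50λ) = λ^13e^(−46.50λ), i.e. Gamma(14, 46.50).
Mode = (a−1)/b = 13/46.50 ≈ 0.2796.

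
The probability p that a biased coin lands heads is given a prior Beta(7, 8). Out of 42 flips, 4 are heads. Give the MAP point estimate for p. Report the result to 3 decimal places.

Prior: Beta(7, 8).
Data: 4 successes in 42 trials. The binomial likelihood contributes p^4(1−p)^38, so the posterior is Beta(7+4, 8+38) = Beta(11, 46).
For Beta(a, b) with a, b > 1 the mode is (a−1)/(a+b−2) = 10/55 ≈ 0.182.

p̂_MAP = 0.182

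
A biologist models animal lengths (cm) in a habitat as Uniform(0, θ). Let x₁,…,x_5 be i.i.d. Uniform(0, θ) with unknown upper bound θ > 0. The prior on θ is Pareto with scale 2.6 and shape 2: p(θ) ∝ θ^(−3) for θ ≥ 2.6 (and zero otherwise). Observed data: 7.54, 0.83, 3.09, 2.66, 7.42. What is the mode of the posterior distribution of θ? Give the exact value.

θ̂_MAP = 7.54

The Uniform(0, θ) likelihood is θ^(−n) for θ ≥ max(xᵢ), zero otherwise. Here max(xᵢ) = 7.54.
Posterior ∝ θ^(−3) · θ^(−5) = θ^(−8) on θ ≥ max(2.6, 7.54) = 7.54.
This density is strictly decreasing in θ, so the posterior mode lies at the lower boundary of the support.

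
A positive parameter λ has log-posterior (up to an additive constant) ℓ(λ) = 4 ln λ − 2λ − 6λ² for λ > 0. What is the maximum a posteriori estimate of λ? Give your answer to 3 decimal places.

λ̂_MAP = 0.500

ℓ'(λ) = 4/λ − 2 − 12λ. Setting this to zero and multiplying by λ: 12λ² + 2λ − 4 = 0.
λ = (−2 + √(2² + 4·12·4)) / (2·12) = (−2 + √196) / 24 = (−2 + 14)/24 = 1/2.
ℓ''(λ) = −4/λ² − 12 < 0, confirming a maximum.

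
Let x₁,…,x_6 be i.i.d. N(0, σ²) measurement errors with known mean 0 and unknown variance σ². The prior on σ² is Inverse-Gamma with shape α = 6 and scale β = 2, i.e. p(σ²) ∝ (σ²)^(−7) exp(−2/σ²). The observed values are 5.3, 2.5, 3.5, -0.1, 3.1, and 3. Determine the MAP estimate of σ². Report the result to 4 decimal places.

σ̂²_MAP = 3.4605

Sum of squared deviations about the known mean: SS = (5.3−0)² + (2.5−0)² + (3.5−0)² + (-0.1−0)² + (3.1−0)² + (3−0)² = 65.21.
The Normal likelihood contributes (σ²)^(−n/2) exp(−SS/(2σ²)), so the posterior is Inverse-Gamma(α + n/2, β + SS/2) = Inverse-Gamma(9, 34.605).
The mode of Inverse-Gamma(a, b) is b/(a+1) = 34.605/10 ≈ 3.4605.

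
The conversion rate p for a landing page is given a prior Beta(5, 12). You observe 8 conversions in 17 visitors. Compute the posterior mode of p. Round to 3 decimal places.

Prior: Beta(5, 12).
Data: 8 successes in 17 trials. The binomial likelihood contributes p^8(1−p)^9, so the posterior is Beta(5+8, 12+9) = Beta(13, 21).
For Beta(a, b) with a, b > 1 the mode is (a−1)/(a+b−2) = 12/32 ≈ 0.375.

p̂_MAP = 0.375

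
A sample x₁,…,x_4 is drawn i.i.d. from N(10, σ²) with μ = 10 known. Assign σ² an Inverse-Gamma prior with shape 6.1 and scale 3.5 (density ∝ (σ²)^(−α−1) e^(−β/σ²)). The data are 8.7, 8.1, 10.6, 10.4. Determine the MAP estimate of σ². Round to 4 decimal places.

Sum of squared deviations about the known mean: SS = (8.7−10)² + (8.1−10)² + (10.6−10)² + (10.4−10)² = 5.82.
The Normal likelihood contributes (σ²)^(−n/2) exp(−SS/(2σ²)), so the posterior is Inverse-Gamma(α + n/2, β + SS/2) = Inverse-Gamma(8.1, 6.41).
The mode of Inverse-Gamma(a, b) is b/(a+1) = 6.41/9.1 ≈ 0.7044.

σ̂²_MAP = 0.7044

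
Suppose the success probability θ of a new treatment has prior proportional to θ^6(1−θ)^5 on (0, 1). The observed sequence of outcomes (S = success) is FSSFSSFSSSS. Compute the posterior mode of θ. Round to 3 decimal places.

θ̂_MAP = 0.636

The prior density ∝ θ^6(1−θ)^5 is the kernel of Beta(7, 6).
Data: 8 successes in 11 trials (from the sequence). The binomial likelihood contributes θ^8(1−θ)^3, so the posterior is Beta(7+8, 6+3) = Beta(15, 9).
For Beta(a, b) with a, b > 1 the mode is (a−1)/(a+b−2) = 14/22 ≈ 0.636.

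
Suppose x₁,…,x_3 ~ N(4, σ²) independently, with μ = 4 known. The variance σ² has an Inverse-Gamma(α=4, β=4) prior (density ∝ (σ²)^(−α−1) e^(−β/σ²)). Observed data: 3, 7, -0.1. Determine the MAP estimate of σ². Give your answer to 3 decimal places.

σ̂²_MAP = 2.678

Sum of squared deviations about the known mean: SS = (3−4)² + (7−4)² + (-0.1−4)² = 26.81.
The Normal likelihood contributes (σ²)^(−n/2) exp(−SS/(2σ²)), so the posterior is Inverse-Gamma(α + n/2, β + SS/2) = Inverse-Gamma(5.5, 17.405).
The mode of Inverse-Gamma(a, b) is b/(a+1) = 17.405/6.5 ≈ 2.678.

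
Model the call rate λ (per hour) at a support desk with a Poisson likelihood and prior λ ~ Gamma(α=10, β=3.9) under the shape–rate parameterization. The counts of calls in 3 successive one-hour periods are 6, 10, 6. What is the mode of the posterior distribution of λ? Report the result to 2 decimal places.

λ̂_MAP = 4.49

Σxᵢ = 6+10+6 = 22, with n = 3.
Posterior ∝ λ^9e^(−3.9λ) · λ^22e^(−3λ) = λ^31e^(−6.9λ), i.e. Gamma(shape=32, rate=6.9).
The mode of a Gamma(a, b) with a ≥ 1 (shape–rate) is (a−1)/b = 31/6.9 ≈ 4.49.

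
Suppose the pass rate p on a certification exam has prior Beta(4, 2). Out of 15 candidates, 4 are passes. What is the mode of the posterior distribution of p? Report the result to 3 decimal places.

p̂_MAP = 0.368

Prior: Beta(4, 2).
Data: 4 successes in 15 trials. The binomial likelihood contributes p^4(1−p)^11, so the posterior is Beta(4+4, 2+11) = Beta(8, 13).
For Beta(a, b) with a, b > 1 the mode is (a−1)/(a+b−2) = 7/19 ≈ 0.368.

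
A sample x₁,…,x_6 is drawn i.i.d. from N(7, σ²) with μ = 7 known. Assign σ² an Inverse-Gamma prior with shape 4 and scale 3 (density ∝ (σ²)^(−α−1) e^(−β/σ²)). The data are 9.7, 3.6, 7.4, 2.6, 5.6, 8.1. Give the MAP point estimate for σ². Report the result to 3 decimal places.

Sum of squared deviations about the known mean: SS = (9.7−7)² + (3.6−7)² + (7.4−7)² + (2.6−7)² + (5.6−7)² + (8.1−7)² = 41.54.
The Normal likelihood contributes (σ²)^(−n/2) exp(−SS/(2σ²)), so the posterior is Inverse-Gamma(α + n/2, β + SS/2) = Inverse-Gamma(7, 23.77).
The mode of Inverse-Gamma(a, b) is b/(a+1) = 23.77/8 ≈ 2.971.

σ̂²_MAP = 2.971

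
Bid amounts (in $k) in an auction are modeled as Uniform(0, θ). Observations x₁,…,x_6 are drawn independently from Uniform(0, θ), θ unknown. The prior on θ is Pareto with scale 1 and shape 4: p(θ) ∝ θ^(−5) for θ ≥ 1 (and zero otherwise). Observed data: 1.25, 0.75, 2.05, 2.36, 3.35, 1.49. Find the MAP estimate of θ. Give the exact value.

The Uniform(0, θ) likelihood is θ^(−n) for θ ≥ max(xᵢ), zero otherwise. Here max(xᵢ) = 3.35.
Posterior ∝ θ^(−5) · θ^(−6) = θ^(−11) on θ ≥ max(1, 3.35) = 3.35.
This density is strictly decreasing in θ, so the posterior mode lies at the lower boundary of the support.

θ̂_MAP = 3.35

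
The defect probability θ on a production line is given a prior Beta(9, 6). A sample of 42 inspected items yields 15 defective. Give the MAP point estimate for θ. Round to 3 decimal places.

θ̂_MAP = 0.418

Prior: Beta(9, 6).
Data: 15 successes in 42 trials. The binomial likelihood contributes θ^15(1−θ)^27, so the posterior is Beta(9+15, 6+27) = Beta(24, 33).
For Beta(a, b) with a, b > 1 the mode is (a−1)/(a+b−2) = 23/55 ≈ 0.418.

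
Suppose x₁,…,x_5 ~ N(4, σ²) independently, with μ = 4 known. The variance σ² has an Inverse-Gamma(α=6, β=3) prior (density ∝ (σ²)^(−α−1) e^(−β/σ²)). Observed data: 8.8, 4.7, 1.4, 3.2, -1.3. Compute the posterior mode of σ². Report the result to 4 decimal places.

Sum of squared deviations about the known mean: SS = (8.8−4)² + (4.7−4)² + (1.4−4)² + (3.2−4)² + (-1.3−4)² = 59.02.
The Normal likelihood contributes (σ²)^(−n/2) exp(−SS/(2σ²)), so the posterior is Inverse-Gamma(α + n/2, β + SS/2) = Inverse-Gamma(8.5, 32.51).
The mode of Inverse-Gamma(a, b) is b/(a+1) = 32.51/9.5 ≈ 3.4221.

σ̂²_MAP = 3.4221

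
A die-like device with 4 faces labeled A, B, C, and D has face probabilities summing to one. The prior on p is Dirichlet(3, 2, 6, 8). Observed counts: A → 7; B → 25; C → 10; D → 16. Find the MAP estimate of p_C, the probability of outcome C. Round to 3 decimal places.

The posterior is Dirichlet(αᵢ + nᵢ) = Dirichlet(10, 27, 16, 24).
For a Dirichlet(a₁,…,a_K) with all aᵢ > 1, the mode has j-th component (aⱼ − 1)/(Σaᵢ − K).
Here Σaᵢ = 77 and K = 4, so p_C = (16 − 1)/(77 − 4) = 15/73 ≈ 0.205.

MAP estimate of p_C = 0.205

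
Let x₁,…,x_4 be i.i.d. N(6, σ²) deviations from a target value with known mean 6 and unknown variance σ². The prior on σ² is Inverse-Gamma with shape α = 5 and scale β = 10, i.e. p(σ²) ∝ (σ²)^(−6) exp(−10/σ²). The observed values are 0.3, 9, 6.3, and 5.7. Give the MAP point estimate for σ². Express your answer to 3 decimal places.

Sum of squared deviations about the known mean: SS = (0.3−6)² + (9−6)² + (6.3−6)² + (5.7−6)² = 41.67.
The Normal likelihood contributes (σ²)^(−n/2) exp(−SS/(2σ²)), so the posterior is Inverse-Gamma(α + n/2, β + SS/2) = Inverse-Gamma(7, 30.835).
The mode of Inverse-Gamma(a, b) is b/(a+1) = 30.835/8 ≈ 3.854.

σ̂²_MAP = 3.854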